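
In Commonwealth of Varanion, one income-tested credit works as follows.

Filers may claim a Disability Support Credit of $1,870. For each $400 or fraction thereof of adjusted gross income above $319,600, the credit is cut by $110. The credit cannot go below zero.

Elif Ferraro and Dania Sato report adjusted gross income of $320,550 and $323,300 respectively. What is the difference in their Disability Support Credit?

$770

Elif ($320,550): Disability Support Credit: income exceeds $319,600 by $950, which is 3 full-or-partial $400 increments; reduction = 3 × $110 = $330, leaving $1,540.
Dania ($323,300): Disability Support Credit: income exceeds $319,600 by $3,700, which is 10 full-or-partial $400 increments; reduction = 10 × $110 = $1,100, leaving $770.
Difference: |$1,540 − $770| = $770.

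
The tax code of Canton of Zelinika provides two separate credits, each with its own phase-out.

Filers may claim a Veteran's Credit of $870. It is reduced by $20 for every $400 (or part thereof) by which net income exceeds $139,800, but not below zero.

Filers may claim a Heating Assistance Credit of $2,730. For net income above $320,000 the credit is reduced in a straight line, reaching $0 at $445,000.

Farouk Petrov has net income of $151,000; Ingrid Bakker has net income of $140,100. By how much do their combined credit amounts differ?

$540

Farouk ($151,000): Veteran's Credit: income exceeds $139,800 by $11,200, which is 28 full-or-partial $400 increments; reduction = 28 × $20 = $560, leaving $310. Heating Assistance Credit: $151,000 is at or below the $320,000 threshold, so the full $2,730 applies. total $310 + $2,730 = $3,040
Ingrid ($140,100): Veteran's Credit: income exceeds $139,800 by $300, which is 1 full-or-partial $400 increment; reduction = 1 × $20 = $20, leaving $850. Heating Assistance Credit: $140,100 is at or below the $320,000 threshold, so the full $2,730 applies. total $850 + $2,730 = $3,580
Difference: |$3,040 − $3,580| = $540.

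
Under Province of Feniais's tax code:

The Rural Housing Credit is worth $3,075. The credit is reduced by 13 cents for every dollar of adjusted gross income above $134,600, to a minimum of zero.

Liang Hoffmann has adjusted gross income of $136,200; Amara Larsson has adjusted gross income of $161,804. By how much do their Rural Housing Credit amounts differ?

Liang ($136,200): Rural Housing Credit: 13% of the $1,600 excess over $134,600 is $208; credit = $3,075 − $208 = $2,867.
Amara ($161,804): Rural Housing Credit: 13% of the $27,204 excess over $134,600 is $3,536.52 ≥ base, so the credit is $0.
Difference: |$2,867 − $0| = $2,867.

$2,867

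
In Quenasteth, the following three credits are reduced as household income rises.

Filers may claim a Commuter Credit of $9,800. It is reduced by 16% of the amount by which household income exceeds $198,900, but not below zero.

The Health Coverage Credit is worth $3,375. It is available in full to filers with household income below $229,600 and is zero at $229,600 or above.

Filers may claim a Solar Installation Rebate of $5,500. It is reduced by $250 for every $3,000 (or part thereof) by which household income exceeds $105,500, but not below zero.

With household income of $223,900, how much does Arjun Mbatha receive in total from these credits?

$9,175

Commuter Credit: 16% of the $25,000 excess over $198,900 is $4,000; credit = $9,800 − $4,000 = $5,800.
Health Coverage Credit: $223,900 is below the $229,600 cutoff, so the full $3,375 applies.
Solar Installation Rebate: income exceeds $105,500 by $118,400 → 40 increments × $250 = $10,000 ≥ base, so the credit is $0.
Total: $5,800 + $3,375 + $0 = $9,175.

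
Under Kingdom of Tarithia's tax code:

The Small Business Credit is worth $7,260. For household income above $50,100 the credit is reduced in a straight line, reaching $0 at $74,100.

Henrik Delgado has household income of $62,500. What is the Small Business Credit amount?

Small Business Credit: $62,500 is $12,400 into a $24,000 phase-out range, leaving 11,600/24,000 of the credit: $7,260 × 11,600/24,000 = $3,509.

$3,509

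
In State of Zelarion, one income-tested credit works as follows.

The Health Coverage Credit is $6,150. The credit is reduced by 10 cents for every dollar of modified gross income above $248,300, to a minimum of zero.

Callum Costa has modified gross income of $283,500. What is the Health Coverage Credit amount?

$2,630

Health Coverage Credit: 10% of the $35,200 excess over $248,300 is $3,520; credit = $6,150 − $3,520 = $2,630.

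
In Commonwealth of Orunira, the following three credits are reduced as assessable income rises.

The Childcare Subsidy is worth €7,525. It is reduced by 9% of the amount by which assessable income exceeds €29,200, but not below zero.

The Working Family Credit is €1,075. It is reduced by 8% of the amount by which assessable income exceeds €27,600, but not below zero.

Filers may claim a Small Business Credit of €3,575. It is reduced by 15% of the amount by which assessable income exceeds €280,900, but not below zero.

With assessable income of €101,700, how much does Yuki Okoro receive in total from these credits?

Childcare Subsidy: 9% of the €72,500 excess over €29,200 is €6,525; credit = €7,525 − €6,525 = €1,000.
Working Family Credit: 8% of the €74,100 excess over €27,600 is €5,928 ≥ base, so the credit is €0.
Small Business Credit: €101,700 is at or below the €280,900 threshold, so the full €3,575 applies.
Total: €1,000 + €0 + €3,575 = €4,575.

€4,575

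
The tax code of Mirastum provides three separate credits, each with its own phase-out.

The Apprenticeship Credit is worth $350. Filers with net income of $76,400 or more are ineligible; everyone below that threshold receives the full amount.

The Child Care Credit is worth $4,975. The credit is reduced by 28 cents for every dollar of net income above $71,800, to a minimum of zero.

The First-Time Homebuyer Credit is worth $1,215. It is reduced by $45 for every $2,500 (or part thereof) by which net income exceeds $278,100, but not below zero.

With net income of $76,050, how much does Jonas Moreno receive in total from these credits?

Apprenticeship Credit: $76,050 is below the $76,400 cutoff, so the full $350 applies.
Child Care Credit: 28% of the $4,250 excess over $71,800 is $1,190; credit = $4,975 − $1,190 = $3,785.
First-Time Homebuyer Credit: $76,050 is at or below the $278,100 threshold, so the full $1,215 applies.
Total: $350 + $3,785 + $1,215 = $5,350.

$5,350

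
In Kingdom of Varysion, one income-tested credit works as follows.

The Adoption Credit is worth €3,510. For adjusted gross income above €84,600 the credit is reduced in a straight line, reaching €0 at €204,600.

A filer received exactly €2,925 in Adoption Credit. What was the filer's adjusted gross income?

€2,925 is 2,925/3,510 of the full €3,510, so 585/3,510 of the €120,000 range has been used: income = €84,600 + €120,000 × 585/3,510 = €104,600.

€104,600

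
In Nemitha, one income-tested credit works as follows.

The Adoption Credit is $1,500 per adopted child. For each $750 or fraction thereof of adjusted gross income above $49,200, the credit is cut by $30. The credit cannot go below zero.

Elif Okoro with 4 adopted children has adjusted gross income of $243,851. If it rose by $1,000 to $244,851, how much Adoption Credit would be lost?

At $243,851 — base = 4 × $1,500 = $6,000. income exceeds $49,200 by $194,651 → 260 increments × $30 = $7,800 ≥ base, so the credit is $0.
At $244,851 — base = 4 × $1,500 = $6,000. income exceeds $49,200 by $195,651 → 261 increments × $30 = $7,830 ≥ base, so the credit is $0.
Lost: $0 − $0 = $0.

$0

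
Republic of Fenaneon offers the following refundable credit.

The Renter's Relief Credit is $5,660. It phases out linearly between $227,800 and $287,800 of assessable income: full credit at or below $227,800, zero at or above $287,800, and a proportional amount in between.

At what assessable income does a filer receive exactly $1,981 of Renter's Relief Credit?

$266,800

$1,981 is 1,981/5,660 of the full $5,660, so 3,679/5,660 of the $60,000 range has been used: income = $227,800 + $60,000 × 3,679/5,660 = $266,800.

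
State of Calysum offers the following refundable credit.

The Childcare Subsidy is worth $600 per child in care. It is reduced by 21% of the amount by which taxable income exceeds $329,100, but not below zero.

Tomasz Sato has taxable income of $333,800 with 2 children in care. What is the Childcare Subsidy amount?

$213

Childcare Subsidy: base = 2 × $600 = $1,200. 21% of the $4,700 excess over $329,100 is $987; credit = $1,200 − $987 = $213.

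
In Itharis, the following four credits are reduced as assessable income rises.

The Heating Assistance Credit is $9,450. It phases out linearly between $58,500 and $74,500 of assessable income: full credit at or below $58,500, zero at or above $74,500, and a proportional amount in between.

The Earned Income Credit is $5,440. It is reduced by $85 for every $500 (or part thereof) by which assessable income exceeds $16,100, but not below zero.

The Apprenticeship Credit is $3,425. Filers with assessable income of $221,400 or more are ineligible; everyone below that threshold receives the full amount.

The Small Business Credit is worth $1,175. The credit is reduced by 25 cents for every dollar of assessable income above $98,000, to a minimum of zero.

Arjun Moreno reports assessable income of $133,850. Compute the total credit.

$3,425

Heating Assistance Credit: $133,850 is at or above $74,500, so the credit is $0.
Earned Income Credit: income exceeds $16,100 by $117,750 → 236 increments × $85 = $20,060 ≥ base, so the credit is $0.
Apprenticeship Credit: $133,850 is below the $221,400 cutoff, so the full $3,425 applies.
Small Business Credit: 25% of the $35,850 excess over $98,000 is $8,962.50 ≥ base, so the credit is $0.
Total: $0 + $0 + $3,425 + $0 = $3,425.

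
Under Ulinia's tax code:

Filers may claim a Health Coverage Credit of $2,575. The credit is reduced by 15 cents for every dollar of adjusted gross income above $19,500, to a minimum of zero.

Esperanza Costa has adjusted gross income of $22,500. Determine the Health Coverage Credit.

Health Coverage Credit: 15% of the $3,000 excess over $19,500 is $450; credit = $2,575 − $450 = $2,125.

$2,125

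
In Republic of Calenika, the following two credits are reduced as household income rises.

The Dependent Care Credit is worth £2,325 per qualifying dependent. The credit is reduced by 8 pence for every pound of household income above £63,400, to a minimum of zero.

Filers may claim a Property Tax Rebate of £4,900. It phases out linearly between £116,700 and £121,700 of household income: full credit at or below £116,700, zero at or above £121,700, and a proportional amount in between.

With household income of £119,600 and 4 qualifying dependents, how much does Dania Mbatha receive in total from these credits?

£6,862

Dependent Care Credit: base = 4 × £2,325 = £9,300. 8% of the £56,200 excess over £63,400 is £4,496; credit = £9,300 − £4,496 = £4,804.
Property Tax Rebate: £119,600 is £2,900 into a £5,000 phase-out range, leaving 2,100/5,000 of the credit: £4,900 × 2,100/5,000 = £2,058.
Total: £4,804 + £2,058 = £6,862.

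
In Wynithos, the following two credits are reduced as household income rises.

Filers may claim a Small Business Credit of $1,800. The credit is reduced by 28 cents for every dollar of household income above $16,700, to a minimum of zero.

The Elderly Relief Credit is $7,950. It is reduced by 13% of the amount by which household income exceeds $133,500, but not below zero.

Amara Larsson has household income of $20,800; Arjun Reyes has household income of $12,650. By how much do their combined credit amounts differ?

$1,148

Amara ($20,800): Small Business Credit: 28% of the $4,100 excess over $16,700 is $1,148; credit = $1,800 − $1,148 = $652. Elderly Relief Credit: $20,800 is at or below the $133,500 threshold, so the full $7,950 applies. total $652 + $7,950 = $8,602
Arjun ($12,650): Small Business Credit: $12,650 is at or below the $16,700 threshold, so the full $1,800 applies. Elderly Relief Credit: $12,650 is at or below the $133,500 threshold, so the full $7,950 applies. total $1,800 + $7,950 = $9,750
Difference: |$8,602 − $9,750| = $1,148.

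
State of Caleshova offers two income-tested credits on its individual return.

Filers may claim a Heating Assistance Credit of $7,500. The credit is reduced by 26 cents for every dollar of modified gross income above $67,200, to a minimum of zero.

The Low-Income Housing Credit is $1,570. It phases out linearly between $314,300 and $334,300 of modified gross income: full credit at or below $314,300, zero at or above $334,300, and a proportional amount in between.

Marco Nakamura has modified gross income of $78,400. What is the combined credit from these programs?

Heating Assistance Credit: 26% of the $11,200 excess over $67,200 is $2,912; credit = $7,500 − $2,912 = $4,588.
Low-Income Housing Credit: $78,400 is at or below the $314,300 threshold, so the full $1,570 applies.
Total: $4,588 + $1,570 = $6,158.

$6,158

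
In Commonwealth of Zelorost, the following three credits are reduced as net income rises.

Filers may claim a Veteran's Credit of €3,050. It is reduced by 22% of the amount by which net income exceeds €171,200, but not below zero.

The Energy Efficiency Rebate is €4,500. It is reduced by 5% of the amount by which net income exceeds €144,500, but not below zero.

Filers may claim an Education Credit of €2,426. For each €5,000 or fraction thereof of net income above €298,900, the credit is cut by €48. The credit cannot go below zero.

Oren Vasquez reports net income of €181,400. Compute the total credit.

€5,887

Veteran's Credit: 22% of the €10,200 excess over €171,200 is €2,244; credit = €3,050 − €2,244 = €806.
Energy Efficiency Rebate: 5% of the €36,900 excess over €144,500 is €1,845; credit = €4,500 − €1,845 = €2,655.
Education Credit: €181,400 is at or below the €298,900 threshold, so the full €2,426 applies.
Total: €806 + €2,655 + €2,426 = €5,887.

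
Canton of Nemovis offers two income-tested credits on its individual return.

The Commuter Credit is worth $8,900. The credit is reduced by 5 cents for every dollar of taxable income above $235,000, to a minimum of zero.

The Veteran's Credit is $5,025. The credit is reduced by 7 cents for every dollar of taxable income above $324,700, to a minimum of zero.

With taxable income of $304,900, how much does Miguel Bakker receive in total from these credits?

Commuter Credit: 5% of the $69,900 excess over $235,000 is $3,495; credit = $8,900 − $3,495 = $5,405.
Veteran's Credit: $304,900 is at or below the $324,700 threshold, so the full $5,025 applies.
Total: $5,405 + $5,025 = $10,430.

$10,430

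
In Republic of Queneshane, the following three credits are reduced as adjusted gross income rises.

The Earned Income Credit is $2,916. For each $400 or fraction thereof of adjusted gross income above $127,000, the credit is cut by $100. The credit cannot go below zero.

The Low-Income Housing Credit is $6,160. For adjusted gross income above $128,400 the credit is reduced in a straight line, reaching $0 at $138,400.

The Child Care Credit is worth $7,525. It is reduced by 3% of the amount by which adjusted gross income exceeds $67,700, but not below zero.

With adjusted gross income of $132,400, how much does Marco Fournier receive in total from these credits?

Earned Income Credit: income exceeds $127,000 by $5,400, which is 14 full-or-partial $400 increments; reduction = 14 × $100 = $1,400, leaving $1,516.
Low-Income Housing Credit: $132,400 is $4,000 into a $10,000 phase-out range, leaving 6,000/10,000 of the credit: $6,160 × 6,000/10,000 = $3,696.
Child Care Credit: 3% of the $64,700 excess over $67,700 is $1,941; credit = $7,525 − $1,941 = $5,584.
Total: $1,516 + $3,696 + $5,584 = $10,796.

$10,796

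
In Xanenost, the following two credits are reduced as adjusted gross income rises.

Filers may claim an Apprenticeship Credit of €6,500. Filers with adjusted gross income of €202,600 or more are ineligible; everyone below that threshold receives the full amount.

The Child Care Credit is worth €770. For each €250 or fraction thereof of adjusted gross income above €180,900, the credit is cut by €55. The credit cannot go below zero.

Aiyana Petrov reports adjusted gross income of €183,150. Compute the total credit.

€6,775

Apprenticeship Credit: €183,150 is below the €202,600 cutoff, so the full €6,500 applies.
Child Care Credit: income exceeds €180,900 by €2,250, which is 9 full-or-partial €250 increments; reduction = 9 × €55 = €495, leaving €275.
Total: €6,500 + €275 = €6,775.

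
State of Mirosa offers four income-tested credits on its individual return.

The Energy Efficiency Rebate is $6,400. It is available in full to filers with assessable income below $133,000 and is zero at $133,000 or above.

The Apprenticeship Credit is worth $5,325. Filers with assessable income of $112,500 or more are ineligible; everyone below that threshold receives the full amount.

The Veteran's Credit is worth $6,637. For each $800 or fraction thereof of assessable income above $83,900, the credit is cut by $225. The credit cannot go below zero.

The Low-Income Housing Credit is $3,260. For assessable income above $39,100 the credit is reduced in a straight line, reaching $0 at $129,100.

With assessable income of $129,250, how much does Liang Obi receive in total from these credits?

Energy Efficiency Rebate: $129,250 is below the $133,000 cutoff, so the full $6,400 applies.
Apprenticeship Credit: $129,250 meets or exceeds the $112,500 cutoff, so the credit is $0.
Veteran's Credit: income exceeds $83,900 by $45,350 → 57 increments × $225 = $12,825 ≥ base, so the credit is $0.
Low-Income Housing Credit: $129,250 is at or above $129,100, so the credit is $0.
Total: $6,400 + $0 + $0 + $0 = $6,400.

$6,400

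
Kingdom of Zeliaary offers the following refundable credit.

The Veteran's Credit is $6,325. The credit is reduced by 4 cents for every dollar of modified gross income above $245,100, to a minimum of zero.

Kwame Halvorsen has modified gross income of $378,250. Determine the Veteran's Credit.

Veteran's Credit: 4% of the $133,150 excess over $245,100 is $5,326; credit = $6,325 − $5,326 = $999.

$999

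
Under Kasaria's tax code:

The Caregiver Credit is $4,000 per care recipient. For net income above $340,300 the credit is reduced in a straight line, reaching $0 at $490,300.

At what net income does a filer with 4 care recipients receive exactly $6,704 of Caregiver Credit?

Full credit = 4 × $4,000 = $16,000.
$6,704 is 6,704/16,000 of the full $16,000, so 9,296/16,000 of the $150,000 range has been used: income = $340,300 + $150,000 × 9,296/16,000 = $427,450.

$427,450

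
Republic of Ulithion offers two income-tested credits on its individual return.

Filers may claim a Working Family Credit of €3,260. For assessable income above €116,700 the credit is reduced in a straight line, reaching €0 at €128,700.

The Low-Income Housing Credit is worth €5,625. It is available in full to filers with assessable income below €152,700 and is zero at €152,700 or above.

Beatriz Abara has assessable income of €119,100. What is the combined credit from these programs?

€8,233

Working Family Credit: €119,100 is €2,400 into a €12,000 phase-out range, leaving 9,600/12,000 of the credit: €3,260 × 9,600/12,000 = €2,608.
Low-Income Housing Credit: €119,100 is below the €152,700 cutoff, so the full €5,625 applies.
Total: €2,608 + €5,625 = €8,233.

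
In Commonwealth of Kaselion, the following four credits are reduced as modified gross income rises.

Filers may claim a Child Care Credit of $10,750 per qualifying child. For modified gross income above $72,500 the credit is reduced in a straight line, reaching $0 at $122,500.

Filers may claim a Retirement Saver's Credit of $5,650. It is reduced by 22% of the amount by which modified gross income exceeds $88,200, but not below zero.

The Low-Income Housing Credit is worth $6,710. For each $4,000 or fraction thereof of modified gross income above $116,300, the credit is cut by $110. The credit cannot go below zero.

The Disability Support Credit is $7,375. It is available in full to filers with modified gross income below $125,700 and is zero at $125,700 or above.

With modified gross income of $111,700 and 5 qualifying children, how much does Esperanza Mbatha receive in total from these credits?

Child Care Credit: base = 5 × $10,750 = $53,750. $111,700 is $39,200 into a $50,000 phase-out range, leaving 10,800/50,000 of the credit: $53,750 × 10,800/50,000 = $11,610.
Retirement Saver's Credit: 22% of the $23,500 excess over $88,200 is $5,170; credit = $5,650 − $5,170 = $480.
Low-Income Housing Credit: $111,700 is at or below the $116,300 threshold, so the full $6,710 applies.
Disability Support Credit: $111,700 is below the $125,700 cutoff, so the full $7,375 applies.
Total: $11,610 + $480 + $6,710 + $7,375 = $26,175.

$26,175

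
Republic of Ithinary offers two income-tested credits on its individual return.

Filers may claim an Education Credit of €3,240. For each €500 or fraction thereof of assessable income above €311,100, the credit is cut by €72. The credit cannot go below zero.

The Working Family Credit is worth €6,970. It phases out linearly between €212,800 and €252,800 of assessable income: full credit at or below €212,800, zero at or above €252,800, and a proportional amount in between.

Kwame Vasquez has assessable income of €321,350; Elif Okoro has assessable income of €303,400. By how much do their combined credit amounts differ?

Kwame (€321,350): Education Credit: income exceeds €311,100 by €10,250, which is 21 full-or-partial €500 increments; reduction = 21 × €72 = €1,512, leaving €1,728. Working Family Credit: €321,350 is at or above €252,800, so the credit is €0. total €1,728 + €0 = €1,728
Elif (€303,400): Education Credit: €303,400 is at or below the €311,100 threshold, so the full €3,240 applies. Working Family Credit: €303,400 is at or above €252,800, so the credit is €0. total €3,240 + €0 = €3,240
Difference: |€1,728 − €3,240| = €1,512.

€1,512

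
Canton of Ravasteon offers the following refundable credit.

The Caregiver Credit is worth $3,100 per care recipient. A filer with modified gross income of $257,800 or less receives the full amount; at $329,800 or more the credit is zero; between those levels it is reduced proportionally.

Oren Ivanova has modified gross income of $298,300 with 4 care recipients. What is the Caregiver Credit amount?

Caregiver Credit: base = 4 × $3,100 = $12,400. $298,300 is $40,500 into a $72,000 phase-out range, leaving 31,500/72,000 of the credit: $12,400 × 31,500/72,000 = $5,425.

$5,425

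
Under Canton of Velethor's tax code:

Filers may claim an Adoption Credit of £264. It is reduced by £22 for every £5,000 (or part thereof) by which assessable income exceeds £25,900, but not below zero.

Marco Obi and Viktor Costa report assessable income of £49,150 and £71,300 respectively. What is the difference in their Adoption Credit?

£110

Marco (£49,150): Adoption Credit: income exceeds £25,900 by £23,250, which is 5 full-or-partial £5,000 increments; reduction = 5 × £22 = £110, leaving £154.
Viktor (£71,300): Adoption Credit: income exceeds £25,900 by £45,400, which is 10 full-or-partial £5,000 increments; reduction = 10 × £22 = £220, leaving £44.
Difference: |£154 − £44| = £110.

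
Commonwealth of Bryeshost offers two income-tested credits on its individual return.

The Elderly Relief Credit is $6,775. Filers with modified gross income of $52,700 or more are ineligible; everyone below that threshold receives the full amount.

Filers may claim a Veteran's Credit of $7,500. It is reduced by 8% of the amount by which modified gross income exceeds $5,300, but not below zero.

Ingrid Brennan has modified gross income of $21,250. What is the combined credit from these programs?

Elderly Relief Credit: $21,250 is below the $52,700 cutoff, so the full $6,775 applies.
Veteran's Credit: 8% of the $15,950 excess over $5,300 is $1,276; credit = $7,500 − $1,276 = $6,224.
Total: $6,775 + $6,224 = $12,999.

$12,999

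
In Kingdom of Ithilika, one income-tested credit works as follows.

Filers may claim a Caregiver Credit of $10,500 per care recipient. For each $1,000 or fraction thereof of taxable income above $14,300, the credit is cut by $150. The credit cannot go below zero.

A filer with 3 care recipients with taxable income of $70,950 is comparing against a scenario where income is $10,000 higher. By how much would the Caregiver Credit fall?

At $70,950 — base = 3 × $10,500 = $31,500. income exceeds $14,300 by $56,650, which is 57 full-or-partial $1,000 increments; reduction = 57 × $150 = $8,550, leaving $22,950.
At $80,950 — base = 3 × $10,500 = $31,500. income exceeds $14,300 by $66,650, which is 67 full-or-partial $1,000 increments; reduction = 67 × $150 = $10,050, leaving $21,450.
Lost: $22,950 − $21,450 = $1,500.

$1,500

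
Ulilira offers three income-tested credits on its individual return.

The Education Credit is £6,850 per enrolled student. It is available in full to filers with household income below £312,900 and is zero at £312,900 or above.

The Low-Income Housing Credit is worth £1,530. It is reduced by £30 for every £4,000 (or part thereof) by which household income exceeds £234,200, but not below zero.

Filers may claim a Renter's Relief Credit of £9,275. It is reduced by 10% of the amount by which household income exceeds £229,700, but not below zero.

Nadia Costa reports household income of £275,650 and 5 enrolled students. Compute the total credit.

Education Credit: base = 5 × £6,850 = £34,250. £275,650 is below the £312,900 cutoff, so the full £34,250 applies.
Low-Income Housing Credit: income exceeds £234,200 by £41,450, which is 11 full-or-partial £4,000 increments; reduction = 11 × £30 = £330, leaving £1,200.
Renter's Relief Credit: 10% of the £45,950 excess over £229,700 is £4,595; credit = £9,275 − £4,595 = £4,680.
Total: £34,250 + £1,200 + £4,680 = £40,130.

£40,130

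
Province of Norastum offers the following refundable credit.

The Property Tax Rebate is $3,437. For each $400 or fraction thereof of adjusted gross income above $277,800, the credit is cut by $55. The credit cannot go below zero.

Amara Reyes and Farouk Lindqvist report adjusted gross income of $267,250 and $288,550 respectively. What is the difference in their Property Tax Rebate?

Amara ($267,250): Property Tax Rebate: $267,250 is at or below the $277,800 threshold, so the full $3,437 applies.
Farouk ($288,550): Property Tax Rebate: income exceeds $277,800 by $10,750, which is 27 full-or-partial $400 increments; reduction = 27 × $55 = $1,485, leaving $1,952.
Difference: |$3,437 − $1,952| = $1,485.

$1,485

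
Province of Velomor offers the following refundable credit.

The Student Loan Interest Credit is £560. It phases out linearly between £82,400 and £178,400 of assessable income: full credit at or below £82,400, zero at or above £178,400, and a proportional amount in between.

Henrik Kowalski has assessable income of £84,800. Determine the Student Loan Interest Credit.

Student Loan Interest Credit: £84,800 is £2,400 into a £96,000 phase-out range, leaving 93,600/96,000 of the credit: £560 × 93,600/96,000 = £546.

£546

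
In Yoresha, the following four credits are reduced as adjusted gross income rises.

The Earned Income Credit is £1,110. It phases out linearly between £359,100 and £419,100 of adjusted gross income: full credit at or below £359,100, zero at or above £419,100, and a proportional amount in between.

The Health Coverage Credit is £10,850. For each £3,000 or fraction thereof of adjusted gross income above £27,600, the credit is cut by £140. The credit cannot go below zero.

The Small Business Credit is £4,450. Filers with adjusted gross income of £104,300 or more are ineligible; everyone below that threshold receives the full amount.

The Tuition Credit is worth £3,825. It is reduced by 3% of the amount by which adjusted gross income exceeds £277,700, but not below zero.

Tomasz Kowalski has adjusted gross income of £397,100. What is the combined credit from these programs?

£650

Earned Income Credit: £397,100 is £38,000 into a £60,000 phase-out range, leaving 22,000/60,000 of the credit: £1,110 × 22,000/60,000 = £407.
Health Coverage Credit: income exceeds £27,600 by £369,500 → 124 increments × £140 = £17,360 ≥ base, so the credit is £0.
Small Business Credit: £397,100 meets or exceeds the £104,300 cutoff, so the credit is £0.
Tuition Credit: 3% of the £119,400 excess over £277,700 is £3,582; credit = £3,825 − £3,582 = £243.
Total: £407 + £0 + £0 + £243 = £650.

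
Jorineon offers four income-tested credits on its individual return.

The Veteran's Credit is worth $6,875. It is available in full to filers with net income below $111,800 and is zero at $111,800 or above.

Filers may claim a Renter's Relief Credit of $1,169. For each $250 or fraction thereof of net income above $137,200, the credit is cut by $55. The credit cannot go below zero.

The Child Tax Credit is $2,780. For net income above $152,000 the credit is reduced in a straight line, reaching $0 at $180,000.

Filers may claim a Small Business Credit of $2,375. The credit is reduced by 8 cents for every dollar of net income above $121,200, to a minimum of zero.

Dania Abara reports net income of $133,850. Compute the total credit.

$5,312

Veteran's Credit: $133,850 meets or exceeds the $111,800 cutoff, so the credit is $0.
Renter's Relief Credit: $133,850 is at or below the $137,200 threshold, so the full $1,169 applies.
Child Tax Credit: $133,850 is at or below the $152,000 threshold, so the full $2,780 applies.
Small Business Credit: 8% of the $12,650 excess over $121,200 is $1,012; credit = $2,375 − $1,012 = $1,363.
Total: $0 + $1,169 + $2,780 + $1,363 = $5,312.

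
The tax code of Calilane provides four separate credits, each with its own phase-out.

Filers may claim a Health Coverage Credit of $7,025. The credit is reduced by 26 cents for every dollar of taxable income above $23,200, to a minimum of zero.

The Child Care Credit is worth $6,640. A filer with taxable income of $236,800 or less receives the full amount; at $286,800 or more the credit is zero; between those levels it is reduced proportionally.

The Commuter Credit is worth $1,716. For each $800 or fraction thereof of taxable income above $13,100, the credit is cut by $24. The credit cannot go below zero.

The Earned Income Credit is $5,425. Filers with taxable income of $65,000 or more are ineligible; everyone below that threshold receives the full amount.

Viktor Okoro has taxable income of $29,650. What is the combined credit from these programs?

$18,625

Health Coverage Credit: 26% of the $6,450 excess over $23,200 is $1,677; credit = $7,025 − $1,677 = $5,348.
Child Care Credit: $29,650 is at or below the $236,800 threshold, so the full $6,640 applies.
Commuter Credit: income exceeds $13,100 by $16,550, which is 21 full-or-partial $800 increments; reduction = 21 × $24 = $504, leaving $1,212.
Earned Income Credit: $29,650 is below the $65,000 cutoff, so the full $5,425 applies.
Total: $5,348 + $6,640 + $1,212 + $5,425 = $18,625.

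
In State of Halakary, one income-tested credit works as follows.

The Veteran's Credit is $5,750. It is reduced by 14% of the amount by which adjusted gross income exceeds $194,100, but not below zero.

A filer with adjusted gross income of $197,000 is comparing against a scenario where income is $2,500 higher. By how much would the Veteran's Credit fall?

$350

At $197,000 — 14% of the $2,900 excess over $194,100 is $406; credit = $5,750 − $406 = $5,344.
At $199,500 — 14% of the $5,400 excess over $194,100 is $756; credit = $5,750 − $756 = $4,994.
Lost: $5,344 − $4,994 = $350.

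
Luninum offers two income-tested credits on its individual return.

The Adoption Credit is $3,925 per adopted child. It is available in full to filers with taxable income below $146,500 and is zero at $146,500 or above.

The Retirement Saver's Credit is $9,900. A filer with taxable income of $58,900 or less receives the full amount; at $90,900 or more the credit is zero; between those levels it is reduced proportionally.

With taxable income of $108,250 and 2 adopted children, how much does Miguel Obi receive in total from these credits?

Adoption Credit: base = 2 × $3,925 = $7,850. $108,250 is below the $146,500 cutoff, so the full $7,850 applies.
Retirement Saver's Credit: $108,250 is at or above $90,900, so the credit is $0.
Total: $7,850 + $0 = $7,850.

$7,850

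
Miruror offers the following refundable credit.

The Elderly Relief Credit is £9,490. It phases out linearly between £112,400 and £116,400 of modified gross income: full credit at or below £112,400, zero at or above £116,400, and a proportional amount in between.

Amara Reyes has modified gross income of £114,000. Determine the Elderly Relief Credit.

Elderly Relief Credit: £114,000 is £1,600 into a £4,000 phase-out range, leaving 2,400/4,000 of the credit: £9,490 × 2,400/4,000 = £5,694.

£5,694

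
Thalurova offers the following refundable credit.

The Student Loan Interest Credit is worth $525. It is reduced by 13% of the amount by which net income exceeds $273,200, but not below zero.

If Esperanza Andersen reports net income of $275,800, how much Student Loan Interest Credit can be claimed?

Student Loan Interest Credit: 13% of the $2,600 excess over $273,200 is $338; credit = $525 − $338 = $187.

$187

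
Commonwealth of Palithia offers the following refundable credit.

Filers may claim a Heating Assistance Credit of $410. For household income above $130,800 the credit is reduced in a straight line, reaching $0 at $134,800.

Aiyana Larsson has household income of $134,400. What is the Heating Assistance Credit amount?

$41

Heating Assistance Credit: $134,400 is $3,600 into a $4,000 phase-out range, leaving 400/4,000 of the credit: $410 × 400/4,000 = $41.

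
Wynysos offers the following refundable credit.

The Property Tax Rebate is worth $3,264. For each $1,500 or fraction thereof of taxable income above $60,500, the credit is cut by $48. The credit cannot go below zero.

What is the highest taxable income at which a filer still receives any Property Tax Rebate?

$161,000

After 67 increments the reduction is 67 × $48 = $3,216, leaving $48; one more increment wipes it out. Increment 67 ends at excess 67 × $1,500 = $100,500, so the highest qualifying income is $60,500 + $100,500 = $161,000.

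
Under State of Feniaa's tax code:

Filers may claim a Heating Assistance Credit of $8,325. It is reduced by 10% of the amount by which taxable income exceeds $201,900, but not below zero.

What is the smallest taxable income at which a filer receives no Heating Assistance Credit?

$285,150

The credit falls by 10% of each dollar above $201,900, so it reaches zero when the excess is $8,325 / 10% = $83,250: income = $201,900 + $83,250 = $285,150.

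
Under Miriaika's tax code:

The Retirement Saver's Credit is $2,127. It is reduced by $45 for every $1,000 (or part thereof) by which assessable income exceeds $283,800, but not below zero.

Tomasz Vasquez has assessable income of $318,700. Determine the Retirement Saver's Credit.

Retirement Saver's Credit: income exceeds $283,800 by $34,900, which is 35 full-or-partial $1,000 increments; reduction = 35 × $45 = $1,575, leaving $552.

$552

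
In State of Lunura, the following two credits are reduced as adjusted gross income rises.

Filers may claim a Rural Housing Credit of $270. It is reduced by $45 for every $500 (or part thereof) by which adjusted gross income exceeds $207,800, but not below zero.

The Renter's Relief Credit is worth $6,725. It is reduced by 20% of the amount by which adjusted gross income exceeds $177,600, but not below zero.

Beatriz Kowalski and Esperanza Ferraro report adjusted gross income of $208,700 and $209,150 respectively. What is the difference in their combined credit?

$135

Beatriz ($208,700): Rural Housing Credit: income exceeds $207,800 by $900, which is 2 full-or-partial $500 increments; reduction = 2 × $45 = $90, leaving $180. Renter's Relief Credit: 20% of the $31,100 excess over $177,600 is $6,220; credit = $6,725 − $6,220 = $505. total $180 + $505 = $685
Esperanza ($209,150): Rural Housing Credit: income exceeds $207,800 by $1,350, which is 3 full-or-partial $500 increments; reduction = 3 × $45 = $135, leaving $135. Renter's Relief Credit: 20% of the $31,550 excess over $177,600 is $6,310; credit = $6,725 − $6,310 = $415. total $135 + $415 = $550
Difference: |$685 − $550| = $135.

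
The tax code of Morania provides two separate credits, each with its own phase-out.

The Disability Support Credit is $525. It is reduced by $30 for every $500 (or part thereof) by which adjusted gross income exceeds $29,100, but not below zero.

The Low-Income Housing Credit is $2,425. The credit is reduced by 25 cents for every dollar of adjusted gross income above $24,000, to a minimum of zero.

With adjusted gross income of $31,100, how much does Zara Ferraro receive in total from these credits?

$1,055

Disability Support Credit: income exceeds $29,100 by $2,000, which is 4 full-or-partial $500 increments; reduction = 4 × $30 = $120, leaving $405.
Low-Income Housing Credit: 25% of the $7,100 excess over $24,000 is $1,775; credit = $2,425 − $1,775 = $650.
Total: $405 + $650 = $1,055.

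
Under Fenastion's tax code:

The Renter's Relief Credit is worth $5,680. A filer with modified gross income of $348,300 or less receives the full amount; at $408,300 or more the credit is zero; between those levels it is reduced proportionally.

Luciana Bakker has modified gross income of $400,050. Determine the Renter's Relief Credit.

Renter's Relief Credit: $400,050 is $51,750 into a $60,000 phase-out range, leaving 8,250/60,000 of the credit: $5,680 × 8,250/60,000 = $781.

$781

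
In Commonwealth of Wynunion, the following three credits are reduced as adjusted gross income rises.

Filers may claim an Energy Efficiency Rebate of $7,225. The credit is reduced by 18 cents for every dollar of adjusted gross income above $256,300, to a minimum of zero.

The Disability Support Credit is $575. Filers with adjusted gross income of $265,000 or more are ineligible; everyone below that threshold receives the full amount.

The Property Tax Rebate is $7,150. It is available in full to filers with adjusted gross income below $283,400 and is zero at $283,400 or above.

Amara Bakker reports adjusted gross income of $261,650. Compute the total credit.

$13,987

Energy Efficiency Rebate: 18% of the $5,350 excess over $256,300 is $963; credit = $7,225 − $963 = $6,262.
Disability Support Credit: $261,650 is below the $265,000 cutoff, so the full $575 applies.
Property Tax Rebate: $261,650 is below the $283,400 cutoff, so the full $7,150 applies.
Total: $6,262 + $575 + $7,150 = $13,987.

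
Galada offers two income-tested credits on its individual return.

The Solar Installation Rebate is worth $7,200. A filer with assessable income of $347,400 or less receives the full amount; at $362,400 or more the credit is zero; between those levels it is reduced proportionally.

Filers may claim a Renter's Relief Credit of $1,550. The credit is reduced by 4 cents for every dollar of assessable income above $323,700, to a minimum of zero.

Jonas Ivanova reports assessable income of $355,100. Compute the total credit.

Solar Installation Rebate: $355,100 is $7,700 into a $15,000 phase-out range, leaving 7,300/15,000 of the credit: $7,200 × 7,300/15,000 = $3,504.
Renter's Relief Credit: 4% of the $31,400 excess over $323,700 is $1,256; credit = $1,550 − $1,256 = $294.
Total: $3,504 + $294 = $3,798.

$3,798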